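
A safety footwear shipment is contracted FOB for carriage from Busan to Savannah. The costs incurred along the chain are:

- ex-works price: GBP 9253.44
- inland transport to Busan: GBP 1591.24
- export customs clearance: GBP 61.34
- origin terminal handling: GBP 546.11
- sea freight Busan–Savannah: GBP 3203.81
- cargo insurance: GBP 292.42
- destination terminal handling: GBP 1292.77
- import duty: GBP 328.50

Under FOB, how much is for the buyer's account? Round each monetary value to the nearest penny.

FOB: the seller bears costs until goods are on board at the origin port; the buyer bears freight, insurance and all costs thereafter.
Seller's account: goods 9253.44 + inland to port 1591.24 + export clearance 61.34 + origin terminal 546.11 = 11452.13
Buyer's account: freight 3203.81 + insurance 292.42 + destination terminal 1292.77 + duty 328.50 = 5117.50

Buyer's account: GBP 5117.50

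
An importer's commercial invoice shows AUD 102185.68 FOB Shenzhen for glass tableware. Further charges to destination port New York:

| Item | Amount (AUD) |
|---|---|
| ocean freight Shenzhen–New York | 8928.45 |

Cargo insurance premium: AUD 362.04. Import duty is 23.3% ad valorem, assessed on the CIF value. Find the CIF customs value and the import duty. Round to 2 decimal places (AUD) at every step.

CIF = FOB price + freight + insurance
CIF = 102185.68 + 8928.45 + 362.04 = 111476.17
Import duty = 111476.17 × 23.3% = 25973.95

CIF value: AUD 111476.17; import duty: AUD 25973.95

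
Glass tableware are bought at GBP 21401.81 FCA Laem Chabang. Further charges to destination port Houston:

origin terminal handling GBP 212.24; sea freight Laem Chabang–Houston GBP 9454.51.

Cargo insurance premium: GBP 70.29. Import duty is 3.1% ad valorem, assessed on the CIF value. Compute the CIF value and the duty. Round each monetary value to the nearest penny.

CIF = FCA price + pre-shipment costs + freight + insurance
CIF = 21401.81 + 212.24 + 9454.51 + 70.29 = 31138.85
Import duty = 31138.85 × 3.1% = 965.30

CIF value: GBP 31138.85; import duty: GBP 965.30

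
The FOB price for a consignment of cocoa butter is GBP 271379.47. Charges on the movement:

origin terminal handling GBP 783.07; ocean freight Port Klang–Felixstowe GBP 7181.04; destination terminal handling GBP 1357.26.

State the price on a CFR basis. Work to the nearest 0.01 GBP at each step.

Not relevant to the conversion: origin terminal — on the seller under both FOB and CFR; already in the FOB price and stays in the CFR price. destination terminal — on the buyer under both terms; not part of either seller's price.
From FOB to CFR, the seller additionally bears: freight.
CFR price = 271379.47 + 7181.04 = 278560.51

CFR price: GBP 278560.51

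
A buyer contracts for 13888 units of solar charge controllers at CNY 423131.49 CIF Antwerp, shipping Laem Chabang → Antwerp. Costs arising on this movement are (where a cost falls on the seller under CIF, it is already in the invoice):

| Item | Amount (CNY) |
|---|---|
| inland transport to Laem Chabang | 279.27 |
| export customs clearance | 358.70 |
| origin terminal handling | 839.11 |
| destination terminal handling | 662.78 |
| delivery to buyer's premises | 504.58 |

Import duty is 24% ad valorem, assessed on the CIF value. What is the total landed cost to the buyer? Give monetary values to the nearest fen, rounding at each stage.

CIF: the seller pays costs through ocean freight and marine insurance to the destination port.
Already in the invoice (seller's account under CIF): inland to port, export clearance, origin terminal — exclude.
The CIF price already equals the CIF value: 423131.49
Import duty = 423131.49 × 24% = 101551.56
Buyer bears: destination terminal 662.78 + delivery 504.58 + duty 101551.56 = 102718.92
Landed cost = invoice 423131.49 + 102718.92 = 525850.41

Total landed cost: CNY 525850.41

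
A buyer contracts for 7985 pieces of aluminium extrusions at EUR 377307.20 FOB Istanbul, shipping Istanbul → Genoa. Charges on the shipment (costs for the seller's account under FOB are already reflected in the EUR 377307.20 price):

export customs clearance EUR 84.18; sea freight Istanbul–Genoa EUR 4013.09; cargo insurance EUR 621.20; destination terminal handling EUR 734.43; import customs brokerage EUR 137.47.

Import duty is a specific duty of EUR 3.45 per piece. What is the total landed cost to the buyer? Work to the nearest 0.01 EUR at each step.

Total landed cost: EUR 410361.64

FOB: the seller bears costs until goods are on board at the origin port; the buyer bears freight, insurance and all costs thereafter.
Already in the invoice (seller's account under FOB): export clearance — exclude.
CIF value = FOB price + freight + insurance = 377307.20 + 4013.09 + 621.20 = 381941.49
Import duty = 7985 × 3.45 = 27548.25
Buyer bears: freight 4013.09 + insurance 621.20 + destination terminal 734.43 + brokerage 137.47 + duty 27548.25 = 33054.44
Landed cost = invoice 377307.20 + 33054.44 = 410361.64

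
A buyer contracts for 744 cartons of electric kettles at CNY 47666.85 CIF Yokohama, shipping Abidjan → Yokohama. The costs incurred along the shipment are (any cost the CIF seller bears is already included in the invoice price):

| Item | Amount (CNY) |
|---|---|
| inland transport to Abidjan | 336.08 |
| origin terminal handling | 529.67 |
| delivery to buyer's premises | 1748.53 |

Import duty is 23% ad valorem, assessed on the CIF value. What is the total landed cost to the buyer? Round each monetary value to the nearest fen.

CIF: the seller pays costs through ocean freight and marine insurance to the destination port.
Already in the invoice (seller's account under CIF): inland to port, origin terminal — exclude.
The CIF price already equals the CIF value: 47666.85
Import duty = 47666.85 × 23% = 10963.38
Buyer bears: delivery 1748.53 + duty 10963.38 = 12711.91
Landed cost = invoice 47666.85 + 12711.91 = 60378.76

Total landed cost: CNY 60378.76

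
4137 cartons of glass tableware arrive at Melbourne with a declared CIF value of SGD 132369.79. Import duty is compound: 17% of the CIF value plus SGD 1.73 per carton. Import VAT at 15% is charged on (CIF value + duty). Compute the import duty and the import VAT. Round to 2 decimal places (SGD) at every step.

Import duty: SGD 29659.87; import VAT: SGD 24304.45

Ad valorem component: 132369.79 × 17% = 22502.86
Specific component: 4137 × 1.73 = 7157.01
Import duty = 22502.86 + 7157.01 = 29659.87
VAT base = CIF + duty = 132369.79 + 29659.87 = 162029.66
Import VAT = 162029.66 × 15% = 24304.45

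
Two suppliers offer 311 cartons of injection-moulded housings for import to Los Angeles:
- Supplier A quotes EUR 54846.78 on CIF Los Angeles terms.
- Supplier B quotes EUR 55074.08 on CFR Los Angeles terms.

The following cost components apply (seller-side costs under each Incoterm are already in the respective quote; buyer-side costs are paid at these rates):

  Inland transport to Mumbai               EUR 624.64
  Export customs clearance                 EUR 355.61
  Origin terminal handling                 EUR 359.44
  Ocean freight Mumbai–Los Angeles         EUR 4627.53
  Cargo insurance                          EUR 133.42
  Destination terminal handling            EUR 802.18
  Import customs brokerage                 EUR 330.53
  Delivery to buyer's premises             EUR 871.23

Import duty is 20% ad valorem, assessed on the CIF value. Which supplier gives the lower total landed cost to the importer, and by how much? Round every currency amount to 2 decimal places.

Supplier A (CIF):
The CIF price already equals the CIF value: 54846.78
Import duty = 54846.78 × 20% = 10969.36
Buyer bears (A): 802.18 + 330.53 + 871.23 = 2003.94
Landed cost (A) = invoice 54846.78 + 2003.94 + duty 10969.36 = 67820.08
Supplier B (CFR):
CIF value = CFR price + insurance = 55074.08 + 133.42 = 55207.50
Import duty = 55207.50 × 20% = 11041.50
Buyer bears (B): 133.42 + 802.18 + 330.53 + 871.23 = 2137.36
Landed cost (B) = invoice 55074.08 + 2137.36 + duty 11041.50 = 68252.94
Difference = |67820.08 − 68252.94| = 432.86

Supplier A is cheaper by EUR 432.86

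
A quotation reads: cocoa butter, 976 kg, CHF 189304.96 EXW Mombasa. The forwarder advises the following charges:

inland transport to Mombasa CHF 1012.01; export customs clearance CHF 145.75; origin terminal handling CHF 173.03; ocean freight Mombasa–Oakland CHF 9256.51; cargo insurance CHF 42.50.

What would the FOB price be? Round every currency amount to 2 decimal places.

FOB price: CHF 190635.75

Not relevant to the conversion: freight, insurance — on the buyer under both terms; not part of either seller's price.
From EXW to FOB, the seller additionally bears: inland to port, export clearance, origin terminal.
FOB price = 189304.96 + 1012.01 + 145.75 + 173.03 = 190635.75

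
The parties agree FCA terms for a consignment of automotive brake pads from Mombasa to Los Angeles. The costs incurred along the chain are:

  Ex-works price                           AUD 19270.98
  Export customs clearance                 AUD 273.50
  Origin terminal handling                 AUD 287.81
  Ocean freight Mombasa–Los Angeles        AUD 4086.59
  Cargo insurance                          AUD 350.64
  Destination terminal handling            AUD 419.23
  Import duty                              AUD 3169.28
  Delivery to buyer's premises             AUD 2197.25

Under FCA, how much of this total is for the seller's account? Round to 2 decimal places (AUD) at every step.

Seller's account: AUD 19544.48

FCA: the seller delivers export-cleared goods to the carrier; the buyer bears costs from that point.
Seller's account: goods 19270.98 + export clearance 273.50 = 19544.48
Buyer's account: origin terminal 287.81 + freight 4086.59 + insurance 350.64 + destination terminal 419.23 + duty 3169.28 + delivery 2197.25 = 10510.80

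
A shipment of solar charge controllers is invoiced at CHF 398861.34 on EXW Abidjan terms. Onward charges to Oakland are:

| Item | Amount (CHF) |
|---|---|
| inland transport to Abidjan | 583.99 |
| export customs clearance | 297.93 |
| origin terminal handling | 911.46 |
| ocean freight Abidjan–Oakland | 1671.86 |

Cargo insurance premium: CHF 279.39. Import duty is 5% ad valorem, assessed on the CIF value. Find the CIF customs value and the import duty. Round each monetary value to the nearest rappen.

CIF value: CHF 402605.97; import duty: CHF 20130.30

CIF = EXW price + pre-shipment costs + freight + insurance
CIF = 398861.34 + 583.99 + 297.93 + 911.46 + 1671.86 + 279.39 = 402605.97
Import duty = 402605.97 × 5% = 20130.30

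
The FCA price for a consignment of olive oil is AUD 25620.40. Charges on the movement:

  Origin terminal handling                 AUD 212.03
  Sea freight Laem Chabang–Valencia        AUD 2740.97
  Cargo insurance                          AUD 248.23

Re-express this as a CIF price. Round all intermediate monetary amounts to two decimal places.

CIF price: AUD 28821.63

From FCA to CIF, the seller additionally bears: origin terminal, freight, insurance.
CIF price = 25620.40 + 212.03 + 2740.97 + 248.23 = 28821.63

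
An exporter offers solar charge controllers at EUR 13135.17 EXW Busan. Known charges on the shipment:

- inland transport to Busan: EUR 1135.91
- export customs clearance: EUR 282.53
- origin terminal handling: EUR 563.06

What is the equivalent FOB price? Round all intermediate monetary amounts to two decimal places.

FOB price: EUR 15116.67

From EXW to FOB, the seller additionally bears: inland to port, export clearance, origin terminal.
FOB price = 13135.17 + 1135.91 + 282.53 + 563.06 = 15116.67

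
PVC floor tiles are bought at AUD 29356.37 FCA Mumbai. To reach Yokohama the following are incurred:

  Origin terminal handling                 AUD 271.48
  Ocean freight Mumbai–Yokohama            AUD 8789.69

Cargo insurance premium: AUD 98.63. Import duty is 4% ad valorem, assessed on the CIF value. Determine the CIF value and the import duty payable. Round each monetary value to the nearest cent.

CIF value: AUD 38516.17; import duty: AUD 1540.65

CIF = FCA price + pre-shipment costs + freight + insurance
CIF = 29356.37 + 271.48 + 8789.69 + 98.63 = 38516.17
Import duty = 38516.17 × 4% = 1540.65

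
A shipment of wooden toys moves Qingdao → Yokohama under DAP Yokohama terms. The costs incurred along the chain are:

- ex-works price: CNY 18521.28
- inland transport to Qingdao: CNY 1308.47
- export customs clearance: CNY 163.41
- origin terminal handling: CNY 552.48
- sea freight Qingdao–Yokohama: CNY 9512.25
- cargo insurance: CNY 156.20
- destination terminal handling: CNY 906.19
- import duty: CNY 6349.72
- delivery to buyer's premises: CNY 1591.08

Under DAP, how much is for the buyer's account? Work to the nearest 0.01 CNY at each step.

DAP: the seller bears all costs to the named destination except import duty and clearance.
Seller's account: goods 18521.28 + inland to port 1308.47 + export clearance 163.41 + origin terminal 552.48 + freight 9512.25 + insurance 156.20 + destination terminal 906.19 + delivery 1591.08 = 32711.36
Buyer's account: duty 6349.72 = 6349.72

Buyer's account: CNY 6349.72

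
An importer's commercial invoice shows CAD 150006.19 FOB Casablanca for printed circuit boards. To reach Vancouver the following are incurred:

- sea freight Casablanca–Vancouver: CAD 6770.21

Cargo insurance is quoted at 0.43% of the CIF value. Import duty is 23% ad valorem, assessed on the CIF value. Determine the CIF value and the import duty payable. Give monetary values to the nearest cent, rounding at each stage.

Let C be the CIF value. C = FOB price + freight + 0.43% × C
C − 0.43% × C = 150006.19 + 6770.21
0.9957 × C = 156776.40
C = 156776.40 / 0.9957 = 157453.45
Insurance premium = 0.43% × 157453.45 = 677.05
Import duty = 157453.45 × 23% = 36214.29

CIF value: CAD 157453.45; import duty: CAD 36214.29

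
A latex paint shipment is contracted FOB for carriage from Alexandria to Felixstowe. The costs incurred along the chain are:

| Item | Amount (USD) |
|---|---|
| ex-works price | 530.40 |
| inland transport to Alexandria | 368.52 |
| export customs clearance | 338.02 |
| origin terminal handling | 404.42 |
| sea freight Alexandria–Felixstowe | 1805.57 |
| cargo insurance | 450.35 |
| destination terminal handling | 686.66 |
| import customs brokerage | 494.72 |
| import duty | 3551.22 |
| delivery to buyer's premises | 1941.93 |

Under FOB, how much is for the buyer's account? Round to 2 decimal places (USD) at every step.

FOB: the seller bears costs until goods are on board at the origin port; the buyer bears freight, insurance and all costs thereafter.
Seller's account: goods 530.40 + inland to port 368.52 + export clearance 338.02 + origin terminal 404.42 = 1641.36
Buyer's account: freight 1805.57 + insurance 450.35 + destination terminal 686.66 + brokerage 494.72 + duty 3551.22 + delivery 1941.93 = 8930.45

Buyer's account: USD 8930.45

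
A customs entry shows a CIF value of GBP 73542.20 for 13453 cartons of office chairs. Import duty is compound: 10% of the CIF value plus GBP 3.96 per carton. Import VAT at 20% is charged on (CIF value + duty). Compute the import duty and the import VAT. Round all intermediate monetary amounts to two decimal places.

Import duty: GBP 60628.10; import VAT: GBP 26834.06

Ad valorem component: 73542.20 × 10% = 7354.22
Specific component: 13453 × 3.96 = 53273.88
Import duty = 7354.22 + 53273.88 = 60628.10
VAT base = CIF + duty = 73542.20 + 60628.10 = 134170.30
Import VAT = 134170.30 × 20% = 26834.06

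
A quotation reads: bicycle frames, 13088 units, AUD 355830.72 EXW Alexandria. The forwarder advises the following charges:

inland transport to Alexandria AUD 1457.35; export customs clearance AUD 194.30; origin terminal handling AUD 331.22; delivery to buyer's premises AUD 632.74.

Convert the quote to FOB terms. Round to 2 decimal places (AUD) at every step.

Not relevant to the conversion: delivery — on the buyer under both terms; not part of either seller's price.
From EXW to FOB, the seller additionally bears: inland to port, export clearance, origin terminal.
FOB price = 355830.72 + 1457.35 + 194.30 + 331.22 = 357813.59

FOB price: AUD 357813.59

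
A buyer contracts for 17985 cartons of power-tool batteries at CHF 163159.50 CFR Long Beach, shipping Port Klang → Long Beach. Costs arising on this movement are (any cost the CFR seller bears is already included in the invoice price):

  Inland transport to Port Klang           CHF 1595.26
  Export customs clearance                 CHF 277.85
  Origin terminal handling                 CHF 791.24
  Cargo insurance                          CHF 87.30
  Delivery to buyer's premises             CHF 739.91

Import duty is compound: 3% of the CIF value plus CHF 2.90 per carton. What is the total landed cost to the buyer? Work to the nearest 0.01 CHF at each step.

CFR: the seller pays costs through ocean freight to the destination port, but not insurance.
Already in the invoice (seller's account under CFR): inland to port, export clearance, origin terminal — exclude.
CIF value = CFR price + insurance = 163159.50 + 87.30 = 163246.80
Ad valorem component: 163246.80 × 3% = 4897.40
Specific component: 17985 × 2.90 = 52156.50
Import duty = 4897.40 + 52156.50 = 57053.90
Buyer bears: insurance 87.30 + delivery 739.91 + duty 57053.90 = 57881.11
Landed cost = invoice 163159.50 + 57881.11 = 221040.61

Total landed cost: CHF 221040.61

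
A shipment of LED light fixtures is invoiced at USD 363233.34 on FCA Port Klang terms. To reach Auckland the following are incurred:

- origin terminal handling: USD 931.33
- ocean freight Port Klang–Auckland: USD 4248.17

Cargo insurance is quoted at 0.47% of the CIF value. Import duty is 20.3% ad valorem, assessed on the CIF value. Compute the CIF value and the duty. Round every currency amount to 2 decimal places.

Let C be the CIF value. C = FCA price + pre-shipment costs + freight + 0.47% × C
C − 0.47% × C = 363233.34 + 931.33 + 4248.17
0.9953 × C = 368412.84
C = 368412.84 / 0.9953 = 370152.56
Insurance premium = 0.47% × 370152.56 = 1739.72
Import duty = 370152.56 × 20.3% = 75140.97

CIF value: USD 370152.56; import duty: USD 75140.97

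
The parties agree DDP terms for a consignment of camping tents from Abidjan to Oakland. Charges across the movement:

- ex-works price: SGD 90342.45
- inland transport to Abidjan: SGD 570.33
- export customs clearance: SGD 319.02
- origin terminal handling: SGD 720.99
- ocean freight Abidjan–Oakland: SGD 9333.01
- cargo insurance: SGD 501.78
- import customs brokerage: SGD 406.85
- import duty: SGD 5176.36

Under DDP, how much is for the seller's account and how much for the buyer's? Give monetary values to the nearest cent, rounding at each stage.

Seller: SGD 107370.79; buyer: SGD 0.00

DDP: the seller bears all costs including import duty.
Seller's account: goods 90342.45 + inland to port 570.33 + export clearance 319.02 + origin terminal 720.99 + freight 9333.01 + insurance 501.78 + brokerage 406.85 + duty 5176.36 = 107370.79
Buyer's account: 0.00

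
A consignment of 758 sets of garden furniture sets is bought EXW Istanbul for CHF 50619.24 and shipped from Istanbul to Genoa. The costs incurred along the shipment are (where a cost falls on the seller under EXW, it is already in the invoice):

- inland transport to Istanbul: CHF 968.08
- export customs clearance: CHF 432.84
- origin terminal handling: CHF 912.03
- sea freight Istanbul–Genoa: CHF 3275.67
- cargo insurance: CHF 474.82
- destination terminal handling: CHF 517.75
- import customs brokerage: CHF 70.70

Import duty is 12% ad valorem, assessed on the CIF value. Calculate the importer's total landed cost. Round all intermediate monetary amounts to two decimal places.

EXW: the seller makes goods available at their premises; the buyer bears all onward costs.
CIF value = EXW price + inland to port + export clearance + origin terminal + freight + insurance = 50619.24 + 968.08 + 432.84 + 912.03 + 3275.67 + 474.82 = 56682.68
Import duty = 56682.68 × 12% = 6801.92
Buyer bears: inland to port 968.08 + export clearance 432.84 + origin terminal 912.03 + freight 3275.67 + insurance 474.82 + destination terminal 517.75 + brokerage 70.70 + duty 6801.92 = 13453.81
Landed cost = invoice 50619.24 + 13453.81 = 64073.05

Total landed cost: CHF 64073.05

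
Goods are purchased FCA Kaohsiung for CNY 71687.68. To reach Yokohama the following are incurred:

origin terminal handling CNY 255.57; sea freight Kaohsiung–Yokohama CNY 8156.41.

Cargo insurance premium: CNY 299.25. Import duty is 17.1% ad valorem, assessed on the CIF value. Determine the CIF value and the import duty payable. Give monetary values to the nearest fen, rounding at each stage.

CIF = FCA price + pre-shipment costs + freight + insurance
CIF = 71687.68 + 255.57 + 8156.41 + 299.25 = 80398.91
Import duty = 80398.91 × 17.1% = 13748.21

CIF value: CNY 80398.91; import duty: CNY 13748.21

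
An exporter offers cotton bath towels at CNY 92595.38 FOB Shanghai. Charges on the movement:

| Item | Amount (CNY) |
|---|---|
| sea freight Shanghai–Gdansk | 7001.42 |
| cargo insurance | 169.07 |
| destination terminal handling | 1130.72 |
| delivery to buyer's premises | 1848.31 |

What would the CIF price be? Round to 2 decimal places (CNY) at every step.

CIF price: CNY 99765.87

Not relevant to the conversion: delivery, destination terminal — on the buyer under both terms; not part of either seller's price.
From FOB to CIF, the seller additionally bears: freight, insurance.
CIF price = 92595.38 + 7001.42 + 169.07 = 99765.87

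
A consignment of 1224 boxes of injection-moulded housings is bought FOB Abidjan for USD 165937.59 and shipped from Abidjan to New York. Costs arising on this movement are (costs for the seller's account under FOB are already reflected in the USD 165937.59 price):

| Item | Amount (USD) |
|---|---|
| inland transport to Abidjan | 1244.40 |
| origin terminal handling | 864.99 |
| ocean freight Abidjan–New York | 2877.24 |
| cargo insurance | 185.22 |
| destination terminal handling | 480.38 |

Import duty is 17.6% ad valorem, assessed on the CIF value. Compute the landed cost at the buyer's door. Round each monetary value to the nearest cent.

Total landed cost: USD 199224.44

FOB: the seller bears costs until goods are on board at the origin port; the buyer bears freight, insurance and all costs thereafter.
Already in the invoice (seller's account under FOB): inland to port, origin terminal — exclude.
CIF value = FOB price + freight + insurance = 165937.59 + 2877.24 + 185.22 = 169000.05
Import duty = 169000.05 × 17.6% = 29744.01
Buyer bears: freight 2877.24 + insurance 185.22 + destination terminal 480.38 + duty 29744.01 = 33286.85
Landed cost = invoice 165937.59 + 33286.85 = 199224.44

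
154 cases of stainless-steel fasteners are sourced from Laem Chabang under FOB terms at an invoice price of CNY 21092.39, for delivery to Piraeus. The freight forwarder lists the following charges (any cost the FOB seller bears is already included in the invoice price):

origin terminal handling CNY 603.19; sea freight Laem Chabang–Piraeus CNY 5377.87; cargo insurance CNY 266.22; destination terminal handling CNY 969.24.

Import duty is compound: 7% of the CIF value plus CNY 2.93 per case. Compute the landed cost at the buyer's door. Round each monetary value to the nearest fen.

Total landed cost: CNY 30028.49

FOB: the seller bears costs until goods are on board at the origin port; the buyer bears freight, insurance and all costs thereafter.
Already in the invoice (seller's account under FOB): origin terminal — exclude.
CIF value = FOB price + freight + insurance = 21092.39 + 5377.87 + 266.22 = 26736.48
Ad valorem component: 26736.48 × 7% = 1871.55
Specific component: 154 × 2.93 = 451.22
Import duty = 1871.55 + 451.22 = 2322.77
Buyer bears: freight 5377.87 + insurance 266.22 + destination terminal 969.24 + duty 2322.77 = 8936.10
Landed cost = invoice 21092.39 + 8936.10 = 30028.49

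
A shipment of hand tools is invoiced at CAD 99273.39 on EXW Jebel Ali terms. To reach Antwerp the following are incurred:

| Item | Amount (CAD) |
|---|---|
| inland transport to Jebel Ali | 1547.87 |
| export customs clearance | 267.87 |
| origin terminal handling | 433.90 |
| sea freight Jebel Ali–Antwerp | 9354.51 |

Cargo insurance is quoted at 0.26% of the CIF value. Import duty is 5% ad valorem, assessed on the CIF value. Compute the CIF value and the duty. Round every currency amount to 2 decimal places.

Let C be the CIF value. C = EXW price + pre-shipment costs + freight + 0.26% × C
C − 0.26% × C = 99273.39 + 1547.87 + 267.87 + 433.90 + 9354.51
0.9974 × C = 110877.54
C = 110877.54 / 0.9974 = 111166.57
Insurance premium = 0.26% × 111166.57 = 289.03
Import duty = 111166.57 × 5% = 5558.33

CIF value: CAD 111166.57; import duty: CAD 5558.33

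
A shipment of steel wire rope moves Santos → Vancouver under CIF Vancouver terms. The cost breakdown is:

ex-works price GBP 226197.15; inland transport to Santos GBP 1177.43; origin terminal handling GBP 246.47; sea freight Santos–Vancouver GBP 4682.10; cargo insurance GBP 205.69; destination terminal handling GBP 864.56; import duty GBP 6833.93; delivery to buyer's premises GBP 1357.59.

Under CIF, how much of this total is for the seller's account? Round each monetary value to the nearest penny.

Seller's account: GBP 232508.84

CIF: the seller pays costs through ocean freight and marine insurance to the destination port.
Seller's account: goods 226197.15 + inland to port 1177.43 + origin terminal 246.47 + freight 4682.10 + insurance 205.69 = 232508.84
Buyer's account: destination terminal 864.56 + duty 6833.93 + delivery 1357.59 = 9056.08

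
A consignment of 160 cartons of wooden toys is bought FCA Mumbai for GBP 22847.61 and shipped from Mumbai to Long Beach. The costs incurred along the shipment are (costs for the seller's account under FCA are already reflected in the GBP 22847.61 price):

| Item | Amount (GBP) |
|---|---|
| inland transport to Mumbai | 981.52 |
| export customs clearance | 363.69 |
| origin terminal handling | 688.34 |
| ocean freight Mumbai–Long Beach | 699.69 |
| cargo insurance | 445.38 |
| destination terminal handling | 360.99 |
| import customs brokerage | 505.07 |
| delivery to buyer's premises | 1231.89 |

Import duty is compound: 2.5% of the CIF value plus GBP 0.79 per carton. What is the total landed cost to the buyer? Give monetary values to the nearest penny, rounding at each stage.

Total landed cost: GBP 27522.40

FCA: the seller delivers export-cleared goods to the carrier; the buyer bears costs from that point.
Already in the invoice (seller's account under FCA): inland to port, export clearance — exclude.
CIF value = FCA price + origin terminal + freight + insurance = 22847.61 + 688.34 + 699.69 + 445.38 = 24681.02
Ad valorem component: 24681.02 × 2.5% = 617.03
Specific component: 160 × 0.79 = 126.40
Import duty = 617.03 + 126.40 = 743.43
Buyer bears: origin terminal 688.34 + freight 699.69 + insurance 445.38 + destination terminal 360.99 + brokerage 505.07 + delivery 1231.89 + duty 743.43 = 4674.79
Landed cost = invoice 22847.61 + 4674.79 = 27522.40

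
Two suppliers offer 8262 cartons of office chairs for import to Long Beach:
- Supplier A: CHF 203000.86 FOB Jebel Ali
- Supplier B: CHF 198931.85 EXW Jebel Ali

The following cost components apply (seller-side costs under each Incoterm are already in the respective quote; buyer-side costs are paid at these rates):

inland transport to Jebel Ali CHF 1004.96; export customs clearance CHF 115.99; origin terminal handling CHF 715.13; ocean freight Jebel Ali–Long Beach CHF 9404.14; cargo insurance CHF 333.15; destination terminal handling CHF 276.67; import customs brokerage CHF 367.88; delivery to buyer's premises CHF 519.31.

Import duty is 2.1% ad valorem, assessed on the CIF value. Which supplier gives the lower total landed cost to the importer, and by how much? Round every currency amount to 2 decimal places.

Supplier B is cheaper by CHF 2279.82

Supplier A (FOB):
CIF value = FOB price + freight + insurance = 203000.86 + 9404.14 + 333.15 = 212738.15
Import duty = 212738.15 × 2.1% = 4467.50
Buyer bears (A): 9404.14 + 333.15 + 276.67 + 367.88 + 519.31 = 10901.15
Landed cost (A) = invoice 203000.86 + 10901.15 + duty 4467.50 = 218369.51
Supplier B (EXW):
CIF value = EXW price + inland to port + export clearance + origin terminal + freight + insurance = 198931.85 + 1004.96 + 115.99 + 715.13 + 9404.14 + 333.15 = 210505.22
Import duty = 210505.22 × 2.1% = 4420.61
Buyer bears (B): 1004.96 + 115.99 + 715.13 + 9404.14 + 333.15 + 276.67 + 367.88 + 519.31 = 12737.23
Landed cost (B) = invoice 198931.85 + 12737.23 + duty 4420.61 = 216089.69
Difference = |218369.51 − 216089.69| = 2279.82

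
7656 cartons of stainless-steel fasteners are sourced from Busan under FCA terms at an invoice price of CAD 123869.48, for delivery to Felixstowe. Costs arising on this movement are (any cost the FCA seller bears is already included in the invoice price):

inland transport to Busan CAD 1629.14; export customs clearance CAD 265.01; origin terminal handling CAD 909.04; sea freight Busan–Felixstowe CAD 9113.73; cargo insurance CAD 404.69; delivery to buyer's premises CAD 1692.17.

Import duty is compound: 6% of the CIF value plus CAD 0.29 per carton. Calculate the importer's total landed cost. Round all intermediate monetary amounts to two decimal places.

Total landed cost: CAD 146267.17

FCA: the seller delivers export-cleared goods to the carrier; the buyer bears costs from that point.
Already in the invoice (seller's account under FCA): inland to port, export clearance — exclude.
CIF value = FCA price + origin terminal + freight + insurance = 123869.48 + 909.04 + 9113.73 + 404.69 = 134296.94
Ad valorem component: 134296.94 × 6% = 8057.82
Specific component: 7656 × 0.29 = 2220.24
Import duty = 8057.82 + 2220.24 = 10278.06
Buyer bears: origin terminal 909.04 + freight 9113.73 + insurance 404.69 + delivery 1692.17 + duty 10278.06 = 22397.69
Landed cost = invoice 123869.48 + 22397.69 = 146267.17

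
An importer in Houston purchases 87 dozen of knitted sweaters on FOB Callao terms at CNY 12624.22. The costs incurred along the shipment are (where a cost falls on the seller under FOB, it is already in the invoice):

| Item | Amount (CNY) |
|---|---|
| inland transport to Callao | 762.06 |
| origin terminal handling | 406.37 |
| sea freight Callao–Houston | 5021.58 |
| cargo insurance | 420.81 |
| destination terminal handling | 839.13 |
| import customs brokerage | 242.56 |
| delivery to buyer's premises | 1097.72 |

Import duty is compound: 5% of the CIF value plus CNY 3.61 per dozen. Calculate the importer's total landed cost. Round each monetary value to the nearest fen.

Total landed cost: CNY 21463.42

FOB: the seller bears costs until goods are on board at the origin port; the buyer bears freight, insurance and all costs thereafter.
Already in the invoice (seller's account under FOB): inland to port, origin terminal — exclude.
CIF value = FOB price + freight + insurance = 12624.22 + 5021.58 + 420.81 = 18066.61
Ad valorem component: 18066.61 × 5% = 903.33
Specific component: 87 × 3.61 = 314.07
Import duty = 903.33 + 314.07 = 1217.40
Buyer bears: freight 5021.58 + insurance 420.81 + destination terminal 839.13 + brokerage 242.56 + delivery 1097.72 + duty 1217.40 = 8839.20
Landed cost = invoice 12624.22 + 8839.20 = 21463.42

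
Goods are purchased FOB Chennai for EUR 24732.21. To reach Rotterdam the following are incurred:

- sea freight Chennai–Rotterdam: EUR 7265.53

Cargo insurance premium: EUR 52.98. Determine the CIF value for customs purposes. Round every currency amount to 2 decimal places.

CIF = FOB price + freight + insurance
CIF = 24732.21 + 7265.53 + 52.98 = 32050.72

CIF value: EUR 32050.72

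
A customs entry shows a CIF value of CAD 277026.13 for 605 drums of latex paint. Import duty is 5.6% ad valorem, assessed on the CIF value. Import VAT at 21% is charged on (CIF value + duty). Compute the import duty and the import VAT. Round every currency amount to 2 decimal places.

Import duty = 277026.13 × 5.6% = 15513.46
VAT base = CIF + duty = 277026.13 + 15513.46 = 292539.59
Import VAT = 292539.59 × 21% = 61433.31

Import duty: CAD 15513.46; import VAT: CAD 61433.31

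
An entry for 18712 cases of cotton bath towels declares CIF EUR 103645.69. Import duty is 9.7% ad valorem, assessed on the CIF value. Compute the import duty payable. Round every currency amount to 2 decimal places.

Import duty: EUR 10053.63

Import duty = 103645.69 × 9.7% = 10053.63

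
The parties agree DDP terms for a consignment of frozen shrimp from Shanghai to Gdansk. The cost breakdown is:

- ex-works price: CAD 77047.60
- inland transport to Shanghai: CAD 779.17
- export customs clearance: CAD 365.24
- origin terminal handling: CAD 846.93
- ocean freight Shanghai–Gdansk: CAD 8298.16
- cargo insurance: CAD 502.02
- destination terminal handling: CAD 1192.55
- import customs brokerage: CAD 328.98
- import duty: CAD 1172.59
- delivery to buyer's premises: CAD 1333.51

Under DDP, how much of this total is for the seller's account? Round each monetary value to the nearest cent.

DDP: the seller bears all costs including import duty.
Seller's account: goods 77047.60 + inland to port 779.17 + export clearance 365.24 + origin terminal 846.93 + freight 8298.16 + insurance 502.02 + destination terminal 1192.55 + brokerage 328.98 + duty 1172.59 + delivery 1333.51 = 91866.75
Buyer's account: 0.00

Seller's account: CAD 91866.75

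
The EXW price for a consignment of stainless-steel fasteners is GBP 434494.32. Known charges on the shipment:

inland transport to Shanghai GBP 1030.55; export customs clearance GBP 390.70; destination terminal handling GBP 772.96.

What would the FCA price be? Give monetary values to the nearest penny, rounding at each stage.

FCA price: GBP 435915.57

Not relevant to the conversion: destination terminal — on the buyer under both terms; not part of either seller's price.
From EXW to FCA, the seller additionally bears: inland to port, export clearance.
FCA price = 434494.32 + 1030.55 + 390.70 = 435915.57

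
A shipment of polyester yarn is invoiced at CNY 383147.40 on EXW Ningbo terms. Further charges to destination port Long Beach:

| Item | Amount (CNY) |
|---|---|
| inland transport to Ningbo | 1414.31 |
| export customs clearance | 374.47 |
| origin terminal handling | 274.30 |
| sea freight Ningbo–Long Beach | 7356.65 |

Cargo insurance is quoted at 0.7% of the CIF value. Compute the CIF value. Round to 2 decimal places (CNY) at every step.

Let C be the CIF value. C = EXW price + pre-shipment costs + freight + 0.7% × C
C − 0.7% × C = 383147.40 + 1414.31 + 374.47 + 274.30 + 7356.65
0.993 × C = 392567.13
C = 392567.13 / 0.993 = 395334.47
Insurance premium = 0.7% × 395334.47 = 2767.34

CIF value: CNY 395334.47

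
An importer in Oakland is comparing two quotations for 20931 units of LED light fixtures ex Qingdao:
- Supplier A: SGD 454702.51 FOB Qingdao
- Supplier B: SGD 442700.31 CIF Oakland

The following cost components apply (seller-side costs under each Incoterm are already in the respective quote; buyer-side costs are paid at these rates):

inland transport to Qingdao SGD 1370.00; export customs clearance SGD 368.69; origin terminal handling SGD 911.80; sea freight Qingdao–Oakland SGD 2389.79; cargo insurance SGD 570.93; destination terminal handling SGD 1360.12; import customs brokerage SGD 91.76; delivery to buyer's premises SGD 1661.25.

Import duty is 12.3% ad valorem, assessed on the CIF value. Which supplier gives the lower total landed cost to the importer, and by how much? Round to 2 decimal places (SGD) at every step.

Supplier A (FOB):
CIF value = FOB price + freight + insurance = 454702.51 + 2389.79 + 570.93 = 457663.23
Import duty = 457663.23 × 12.3% = 56292.58
Buyer bears (A): 2389.79 + 570.93 + 1360.12 + 91.76 + 1661.25 = 6073.85
Landed cost (A) = invoice 454702.51 + 6073.85 + duty 56292.58 = 517068.94
Supplier B (CIF):
The CIF price already equals the CIF value: 442700.31
Import duty = 442700.31 × 12.3% = 54452.14
Buyer bears (B): 1360.12 + 91.76 + 1661.25 = 3113.13
Landed cost (B) = invoice 442700.31 + 3113.13 + duty 54452.14 = 500265.58
Difference = |517068.94 − 500265.58| = 16803.36

Supplier B is cheaper by SGD 16803.36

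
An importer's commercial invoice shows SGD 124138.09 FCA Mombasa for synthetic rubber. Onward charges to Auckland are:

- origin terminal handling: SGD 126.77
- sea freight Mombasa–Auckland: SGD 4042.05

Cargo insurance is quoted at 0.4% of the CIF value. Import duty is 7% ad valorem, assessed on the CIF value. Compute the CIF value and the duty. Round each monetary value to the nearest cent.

CIF value: SGD 128822.20; import duty: SGD 9017.55

Let C be the CIF value. C = FCA price + pre-shipment costs + freight + 0.4% × C
C − 0.4% × C = 124138.09 + 126.77 + 4042.05
0.996 × C = 128306.91
C = 128306.91 / 0.996 = 128822.20
Insurance premium = 0.4% × 128822.20 = 515.29
Import duty = 128822.20 × 7% = 9017.55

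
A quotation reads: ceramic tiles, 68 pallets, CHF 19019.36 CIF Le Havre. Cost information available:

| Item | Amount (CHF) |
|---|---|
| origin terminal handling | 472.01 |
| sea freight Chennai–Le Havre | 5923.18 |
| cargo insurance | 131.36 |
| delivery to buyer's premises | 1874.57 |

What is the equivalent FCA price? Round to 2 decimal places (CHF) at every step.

FCA price: CHF 12492.81

Not relevant to the conversion: delivery — on the buyer under both terms; not part of either seller's price.
From CIF to FCA, the seller no longer bears: origin terminal, freight, insurance.
FCA price = 19019.36 − 472.01 − 5923.18 − 131.36 = 12492.81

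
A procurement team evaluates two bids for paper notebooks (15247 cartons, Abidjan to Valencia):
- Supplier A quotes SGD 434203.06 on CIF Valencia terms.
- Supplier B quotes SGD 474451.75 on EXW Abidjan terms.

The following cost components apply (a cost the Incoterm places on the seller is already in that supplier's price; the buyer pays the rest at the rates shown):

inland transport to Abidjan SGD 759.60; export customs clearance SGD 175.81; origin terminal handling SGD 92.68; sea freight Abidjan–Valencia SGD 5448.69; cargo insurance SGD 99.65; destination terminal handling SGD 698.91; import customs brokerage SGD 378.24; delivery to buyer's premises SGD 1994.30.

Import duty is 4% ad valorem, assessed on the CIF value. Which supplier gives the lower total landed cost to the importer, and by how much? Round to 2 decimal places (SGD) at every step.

Supplier A is cheaper by SGD 48698.13

Supplier A (CIF):
The CIF price already equals the CIF value: 434203.06
Import duty = 434203.06 × 4% = 17368.12
Buyer bears (A): 698.91 + 378.24 + 1994.30 = 3071.45
Landed cost (A) = invoice 434203.06 + 3071.45 + duty 17368.12 = 454642.63
Supplier B (EXW):
CIF value = EXW price + inland to port + export clearance + origin terminal + freight + insurance = 474451.75 + 759.60 + 175.81 + 92.68 + 5448.69 + 99.65 = 481028.18
Import duty = 481028.18 × 4% = 19241.13
Buyer bears (B): 759.60 + 175.81 + 92.68 + 5448.69 + 99.65 + 698.91 + 378.24 + 1994.30 = 9647.88
Landed cost (B) = invoice 474451.75 + 9647.88 + duty 19241.13 = 503340.76
Difference = |454642.63 − 503340.76| = 48698.13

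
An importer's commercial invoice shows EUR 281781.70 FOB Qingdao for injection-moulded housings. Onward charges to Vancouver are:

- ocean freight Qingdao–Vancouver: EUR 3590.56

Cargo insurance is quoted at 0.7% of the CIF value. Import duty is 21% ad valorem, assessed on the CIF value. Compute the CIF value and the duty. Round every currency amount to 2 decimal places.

Let C be the CIF value. C = FOB price + freight + 0.7% × C
C − 0.7% × C = 281781.70 + 3590.56
0.993 × C = 285372.26
C = 285372.26 / 0.993 = 287383.95
Insurance premium = 0.7% × 287383.95 = 2011.69
Import duty = 287383.95 × 21% = 60350.63

CIF value: EUR 287383.95; import duty: EUR 60350.63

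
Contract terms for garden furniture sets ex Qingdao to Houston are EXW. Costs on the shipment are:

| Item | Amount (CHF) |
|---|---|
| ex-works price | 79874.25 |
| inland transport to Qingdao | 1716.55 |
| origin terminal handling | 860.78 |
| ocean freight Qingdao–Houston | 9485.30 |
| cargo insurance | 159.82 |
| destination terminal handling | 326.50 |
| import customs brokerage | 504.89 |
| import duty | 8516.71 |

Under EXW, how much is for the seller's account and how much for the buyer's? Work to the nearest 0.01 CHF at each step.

Seller: CHF 79874.25; buyer: CHF 21570.55

EXW: the seller makes goods available at their premises; the buyer bears all onward costs.
Seller's account: goods 79874.25 = 79874.25
Buyer's account: inland to port 1716.55 + origin terminal 860.78 + freight 9485.30 + insurance 159.82 + destination terminal 326.50 + brokerage 504.89 + duty 8516.71 = 21570.55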